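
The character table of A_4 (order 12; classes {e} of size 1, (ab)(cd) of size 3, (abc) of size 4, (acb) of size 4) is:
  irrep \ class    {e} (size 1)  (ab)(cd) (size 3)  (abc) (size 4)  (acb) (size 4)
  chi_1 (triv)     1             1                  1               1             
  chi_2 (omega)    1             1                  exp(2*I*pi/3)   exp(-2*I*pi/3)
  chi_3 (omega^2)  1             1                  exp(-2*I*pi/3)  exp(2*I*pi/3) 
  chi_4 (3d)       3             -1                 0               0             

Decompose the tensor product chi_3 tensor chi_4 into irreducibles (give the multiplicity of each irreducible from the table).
chi_3 tensor chi_4 = chi_4 (all other irreducibles have multiplicity 0).

Reasoning: The character of a tensor product is the pointwise product (chi_3 * chi_4)(C) = chi_3(C) * chi_4(C):
  {e}: (1)*(3), (ab)(cd): (1)*(-1), (abc): (exp(-2*I*pi/3))*(0), (acb): (exp(2*I*pi/3))*(0)
so (chi_3 * chi_4) takes values
  {e} -> 3, (ab)(cd) -> -1, (abc) -> 0, (acb) -> 0.
Now take the inner product of this character with each irreducible chi from the table, <chi_3*chi_4, chi> = (1/12) sum_C |C| (chi_3*chi_4)(C) conj(chi(C)):
  <chi_3*chi_4, chi_1> = (1/12)[1*(3)*conj(1) + 3*(-1)*conj(1) + 4*(0)*conj(1) + 4*(0)*conj(1)]
      = (1/12)[(3) + (-3) + (0) + (0)] = 0/12 = 0
  <chi_3*chi_4, chi_2> = (1/12)[1*(3)*conj(1) + 3*(-1)*conj(1) + 4*(0)*conj(exp(2*I*pi/3)) + 4*(0)*conj(exp(-2*I*pi/3))]
      = (1/12)[(3) + (-3) + (0) + (0)] = 0/12 = 0
  <chi_3*chi_4, chi_3> = (1/12)[1*(3)*conj(1) + 3*(-1)*conj(1) + 4*(0)*conj(exp(-2*I*pi/3)) + 4*(0)*conj(exp(2*I*pi/3))]
      = (1/12)[(3) + (-3) + (0) + (0)] = 0/12 = 0
  <chi_3*chi_4, chi_4> = (1/12)[1*(3)*conj(3) + 3*(-1)*conj(-1) + 4*(0)*conj(0) + 4*(0)*conj(0)]
      = (1/12)[(9) + (3) + (0) + (0)] = 12/12 = 1
(Exp terms are combined using exp(i*s)*conj(exp(i*t)) = exp(i*(s-t)), and sums of them are collapsed using the identity that for every m > 1 the m distinct m-th roots of unity sum to 0, e.g. 1 + exp(2*I*pi/3) + exp(-2*I*pi/3) = 0.)
Hence the multiplicities are chi_4: 1. Dimension check: dim(chi_3)*dim(chi_4) = 1*3 = 3 and sum (mult * dim) = 1*3 = 3.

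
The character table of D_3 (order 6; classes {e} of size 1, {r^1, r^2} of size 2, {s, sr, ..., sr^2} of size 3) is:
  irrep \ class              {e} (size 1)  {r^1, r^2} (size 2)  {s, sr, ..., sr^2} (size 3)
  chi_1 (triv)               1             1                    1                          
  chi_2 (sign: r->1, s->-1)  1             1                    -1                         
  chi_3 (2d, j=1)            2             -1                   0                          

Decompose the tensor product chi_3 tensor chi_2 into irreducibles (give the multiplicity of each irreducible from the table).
chi_3 tensor chi_2 = chi_3 (all other irreducibles have multiplicity 0).

Details: The character of a tensor product is the pointwise product (chi_3 * chi_2)(C) = chi_3(C) * chi_2(C):
  {e}: (2)*(1), {r^1, r^2}: (-1)*(1), {s, sr, ..., sr^2}: (0)*(-1)
so (chi_3 * chi_2) takes values
  {e} -> 2, {r^1, r^2} -> -1, {s, sr, ..., sr^2} -> 0.
Now take the inner product of this character with each irreducible chi from the table, <chi_3*chi_2, chi> = (1/6) sum_C |C| (chi_3*chi_2)(C) conj(chi(C)):
  <chi_3*chi_2, chi_1> = (1/6)[1*(2)*conj(1) + 2*(-1)*conj(1) + 3*(0)*conj(1)]
      = (1/6)[(2) + (-2) + (0)] = 0/6 = 0
  <chi_3*chi_2, chi_2> = (1/6)[1*(2)*conj(1) + 2*(-1)*conj(1) + 3*(0)*conj(-1)]
      = (1/6)[(2) + (-2) + (0)] = 0/6 = 0
  <chi_3*chi_2, chi_3> = (1/6)[1*(2)*conj(2) + 2*(-1)*conj(-1) + 3*(0)*conj(0)]
      = (1/6)[(4) + (2) + (0)] = 6/6 = 1
Hence the multiplicities are chi_3: 1. Dimension check: dim(chi_3)*dim(chi_2) = 2*1 = 2 and sum (mult * dim) = 1*2 = 2.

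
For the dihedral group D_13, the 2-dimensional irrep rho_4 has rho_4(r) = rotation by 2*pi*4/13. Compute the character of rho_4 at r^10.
chi_{rho_4}(r^10) = 2*cos(2*pi*4*10/13) = 2*cos(80*pi/13)

rho_4(r^10) is rotation by angle 2*pi*4*10/13, whose trace is 2*cos(2*pi*4*10/13) = 2*cos(80*pi/13).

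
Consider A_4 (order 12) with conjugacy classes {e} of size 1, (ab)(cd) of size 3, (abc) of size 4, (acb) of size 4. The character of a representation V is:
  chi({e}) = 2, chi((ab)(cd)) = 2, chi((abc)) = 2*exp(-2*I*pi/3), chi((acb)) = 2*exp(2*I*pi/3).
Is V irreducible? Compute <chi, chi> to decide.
Not irreducible (reducible): <chi, chi> = 4 > 1.

Reasoning: <chi, chi> = (1/|G|) sum_C |C| * |chi(C)|^2 = (1/12)[1*|2|^2 + 3*|2|^2 + 4*|2*exp(-2*I*pi/3)|^2 + 4*|2*exp(2*I*pi/3)|^2]
  = (1/12)[(4) + (12) + (16) + (16)] = 48/12 = 4.
(Exp terms are combined using exp(i*s)*conj(exp(i*t)) = exp(i*(s-t)), and sums of them are collapsed using the identity that for every m > 1 the m distinct m-th roots of unity sum to 0, e.g. 1 + exp(2*I*pi/3) + exp(-2*I*pi/3) = 0.)
A character is irreducible iff <chi, chi> = 1, so this representation is reducible.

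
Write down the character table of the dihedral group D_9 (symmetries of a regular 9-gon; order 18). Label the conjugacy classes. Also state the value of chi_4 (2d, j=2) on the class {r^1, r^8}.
Conjugacy classes: {e} of size 1, {r^1, r^8} of size 2, {r^2, r^7} of size 2, {r^3, r^6} of size 2, {r^4, r^5} of size 2, {s, sr, ..., sr^8} of size 9.
Character table:
  irrep \ class              {e} (size 1)  {r^1, r^8} (size 2)  {r^2, r^7} (size 2)  {r^3, r^6} (size 2)  {r^4, r^5} (size 2)  {s, sr, ..., sr^8} (size 9)
  chi_1 (triv)               1             1                    1                    1                    1                    1                          
  chi_2 (sign: r->1, s->-1)  1             1                    1                    1                    1                    -1                         
  chi_3 (2d, j=1)            2             2*cos(2*pi/9)        2*cos(4*pi/9)        -1                   -2*cos(pi/9)         0                          
  chi_4 (2d, j=2)            2             2*cos(4*pi/9)        -2*cos(pi/9)         -1                   2*cos(2*pi/9)        0                          
  chi_5 (2d, j=3)            2             -1                   -1                   2                    -1                   0                          
  chi_6 (2d, j=4)            2             -2*cos(pi/9)         2*cos(2*pi/9)        -1                   2*cos(4*pi/9)        0                          

Spot check: chi_4 (2d, j=2) on {r^1, r^8} = 2*cos(4*pi/9).

Argument: D_9 has order 2*9 = 18 with 6 conjugacy classes, hence 6 irreducibles. Sum of squared dims 1 + 1 + 4 + 4 + 4 + 4 = 18 = |G|. Linear characters come from the abelianisation; the 2-dimensional irreps have character r^k -> 2*cos(2*pi*j*k/9), reflections -> 0.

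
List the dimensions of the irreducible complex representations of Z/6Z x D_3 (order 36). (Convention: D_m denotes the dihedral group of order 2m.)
Dimensions: 1, 1, 1, 1, 1, 1, 1, 1, 1, 1, 1, 1, 2, 2, 2, 2, 2, 2

Reasoning: There are 18 irreducibles (= number of conjugacy classes). Their dimensions d_i satisfy sum d_i^2 = |G| = 36: 1 + 1 + 1 + 1 + 1 + 1 + 1 + 1 + 1 + 1 + 1 + 1 + 4 + 4 + 4 + 4 + 4 + 4 = 36. (For the product with Z/6Z: each of the 6 1-dim characters of Z/6Z tensors with each irrep of D_3, giving 6 copies of each D_3-dimension.)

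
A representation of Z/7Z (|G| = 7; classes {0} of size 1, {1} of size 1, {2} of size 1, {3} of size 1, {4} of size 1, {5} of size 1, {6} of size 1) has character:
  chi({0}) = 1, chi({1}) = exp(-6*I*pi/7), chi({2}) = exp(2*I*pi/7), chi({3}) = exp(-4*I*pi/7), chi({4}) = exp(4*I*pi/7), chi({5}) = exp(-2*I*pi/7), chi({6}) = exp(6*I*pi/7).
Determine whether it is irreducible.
Irreducible: <chi, chi> = 1.

Details: <chi, chi> = (1/|G|) sum_C |C| * |chi(C)|^2 = (1/7)[1*|1|^2 + 1*|exp(-6*I*pi/7)|^2 + 1*|exp(2*I*pi/7)|^2 + 1*|exp(-4*I*pi/7)|^2 + 1*|exp(4*I*pi/7)|^2 + 1*|exp(-2*I*pi/7)|^2 + 1*|exp(6*I*pi/7)|^2]
  = (1/7)[(1) + (1) + (1) + (1) + (1) + (1) + (1)] = 7/7 = 1.
(Exp terms are combined using exp(i*s)*conj(exp(i*t)) = exp(i*(s-t)), and sums of them are collapsed using the identity that for every m > 1 the m distinct m-th roots of unity sum to 0, e.g. 1 + exp(2*I*pi/3) + exp(-2*I*pi/3) = 0.)
A character is irreducible iff <chi, chi> = 1, so this representation is irreducible.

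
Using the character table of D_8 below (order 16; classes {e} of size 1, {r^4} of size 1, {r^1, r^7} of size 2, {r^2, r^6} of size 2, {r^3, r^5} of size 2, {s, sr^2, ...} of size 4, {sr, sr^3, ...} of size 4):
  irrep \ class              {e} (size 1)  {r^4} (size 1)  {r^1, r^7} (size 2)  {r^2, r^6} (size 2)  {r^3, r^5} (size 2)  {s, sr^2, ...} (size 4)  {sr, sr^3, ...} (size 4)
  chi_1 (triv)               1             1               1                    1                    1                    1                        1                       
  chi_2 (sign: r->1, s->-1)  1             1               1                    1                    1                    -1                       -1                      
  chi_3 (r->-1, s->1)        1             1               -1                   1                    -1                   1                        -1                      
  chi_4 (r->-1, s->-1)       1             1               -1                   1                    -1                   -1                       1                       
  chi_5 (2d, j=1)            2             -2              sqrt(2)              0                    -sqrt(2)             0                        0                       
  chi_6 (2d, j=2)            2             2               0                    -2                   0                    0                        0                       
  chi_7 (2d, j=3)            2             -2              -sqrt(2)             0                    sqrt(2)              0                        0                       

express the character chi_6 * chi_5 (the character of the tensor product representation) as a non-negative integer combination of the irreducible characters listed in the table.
chi_6 tensor chi_5 = chi_5 + chi_7 (all other irreducibles have multiplicity 0).

Solution. The character of a tensor product is the pointwise product (chi_6 * chi_5)(C) = chi_6(C) * chi_5(C):
  {e}: (2)*(2), {r^4}: (2)*(-2), {r^1, r^7}: (0)*(sqrt(2)), {r^2, r^6}: (-2)*(0), {r^3, r^5}: (0)*(-sqrt(2)), {s, sr^2, ...}: (0)*(0), {sr, sr^3, ...}: (0)*(0)
so (chi_6 * chi_5) takes values
  {e} -> 4, {r^4} -> -4, {r^1, r^7} -> 0, {r^2, r^6} -> 0, {r^3, r^5} -> 0, {s, sr^2, ...} -> 0, {sr, sr^3, ...} -> 0.
Now take the inner product of this character with each irreducible chi from the table, <chi_6*chi_5, chi> = (1/16) sum_C |C| (chi_6*chi_5)(C) conj(chi(C)):
  <chi_6*chi_5, chi_1> = (1/16)[1*(4)*conj(1) + 1*(-4)*conj(1) + 2*(0)*conj(1) + 2*(0)*conj(1) + 2*(0)*conj(1) + 4*(0)*conj(1) + 4*(0)*conj(1)]
      = (1/16)[(4) + (-4) + (0) + (0) + (0) + (0) + (0)] = 0/16 = 0
  <chi_6*chi_5, chi_2> = (1/16)[1*(4)*conj(1) + 1*(-4)*conj(1) + 2*(0)*conj(1) + 2*(0)*conj(1) + 2*(0)*conj(1) + 4*(0)*conj(-1) + 4*(0)*conj(-1)]
      = (1/16)[(4) + (-4) + (0) + (0) + (0) + (0) + (0)] = 0/16 = 0
  <chi_6*chi_5, chi_3> = (1/16)[1*(4)*conj(1) + 1*(-4)*conj(1) + 2*(0)*conj(-1) + 2*(0)*conj(1) + 2*(0)*conj(-1) + 4*(0)*conj(1) + 4*(0)*conj(-1)]
      = (1/16)[(4) + (-4) + (0) + (0) + (0) + (0) + (0)] = 0/16 = 0
  <chi_6*chi_5, chi_4> = (1/16)[1*(4)*conj(1) + 1*(-4)*conj(1) + 2*(0)*conj(-1) + 2*(0)*conj(1) + 2*(0)*conj(-1) + 4*(0)*conj(-1) + 4*(0)*conj(1)]
      = (1/16)[(4) + (-4) + (0) + (0) + (0) + (0) + (0)] = 0/16 = 0
  <chi_6*chi_5, chi_5> = (1/16)[1*(4)*conj(2) + 1*(-4)*conj(-2) + 2*(0)*conj(sqrt(2)) + 2*(0)*conj(0) + 2*(0)*conj(-sqrt(2)) + 4*(0)*conj(0) + 4*(0)*conj(0)]
      = (1/16)[(8) + (8) + (0) + (0) + (0) + (0) + (0)] = 16/16 = 1
  <chi_6*chi_5, chi_6> = (1/16)[1*(4)*conj(2) + 1*(-4)*conj(2) + 2*(0)*conj(0) + 2*(0)*conj(-2) + 2*(0)*conj(0) + 4*(0)*conj(0) + 4*(0)*conj(0)]
      = (1/16)[(8) + (-8) + (0) + (0) + (0) + (0) + (0)] = 0/16 = 0
  <chi_6*chi_5, chi_7> = (1/16)[1*(4)*conj(2) + 1*(-4)*conj(-2) + 2*(0)*conj(-sqrt(2)) + 2*(0)*conj(0) + 2*(0)*conj(sqrt(2)) + 4*(0)*conj(0) + 4*(0)*conj(0)]
      = (1/16)[(8) + (8) + (0) + (0) + (0) + (0) + (0)] = 16/16 = 1
Hence the multiplicities are chi_5: 1, chi_7: 1. Dimension check: dim(chi_6)*dim(chi_5) = 2*2 = 4 and sum (mult * dim) = 1*2 + 1*2 = 4.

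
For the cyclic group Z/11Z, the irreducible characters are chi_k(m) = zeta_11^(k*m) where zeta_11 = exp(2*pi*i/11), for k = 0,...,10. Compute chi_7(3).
chi_7(3) = zeta_11^21 = exp(-2*I*pi/11)

chi_7(3) = zeta_11^(7*3) = zeta_11^21. Since zeta_11^11 = 1, this equals zeta_11^10 = exp(2*pi*i*10/11) = exp(-2*I*pi/11).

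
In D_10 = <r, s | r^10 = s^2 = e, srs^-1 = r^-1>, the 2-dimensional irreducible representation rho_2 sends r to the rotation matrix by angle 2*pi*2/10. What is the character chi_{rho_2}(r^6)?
chi_{rho_2}(r^6) = 2*cos(2*pi*2*6/10) = -1/2 + sqrt(5)/2

Why: rho_2(r^6) is rotation by angle 2*pi*2*6/10, whose trace is 2*cos(2*pi*2*6/10) = -1/2 + sqrt(5)/2.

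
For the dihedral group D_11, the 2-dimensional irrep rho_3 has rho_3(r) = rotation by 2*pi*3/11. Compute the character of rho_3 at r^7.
chi_{rho_3}(r^7) = 2*cos(2*pi*3*7/11) = 2*cos(2*pi/11)

Solution. rho_3(r^7) is rotation by angle 2*pi*3*7/11, whose trace is 2*cos(2*pi*3*7/11) = 2*cos(2*pi/11).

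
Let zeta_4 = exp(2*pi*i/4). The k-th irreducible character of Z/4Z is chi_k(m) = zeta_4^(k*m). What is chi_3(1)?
chi_3(1) = zeta_4^3 = -I

Working: chi_3(1) = zeta_4^(3*1) = zeta_4^3. Since zeta_4^4 = 1, this equals zeta_4^3 = exp(2*pi*i*3/4) = -I.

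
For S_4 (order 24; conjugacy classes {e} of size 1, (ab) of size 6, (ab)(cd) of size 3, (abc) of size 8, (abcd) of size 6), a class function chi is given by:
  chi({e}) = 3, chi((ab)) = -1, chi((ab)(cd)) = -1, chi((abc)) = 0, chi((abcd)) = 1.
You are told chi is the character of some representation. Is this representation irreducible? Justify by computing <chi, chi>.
Irreducible: <chi, chi> = 1.

Argument: <chi, chi> = (1/|G|) sum_C |C| * |chi(C)|^2 = (1/24)[1*|3|^2 + 6*|-1|^2 + 3*|-1|^2 + 8*|0|^2 + 6*|1|^2]
  = (1/24)[(9) + (6) + (3) + (0) + (6)] = 24/24 = 1.
A character is irreducible iff <chi, chi> = 1, so this representation is irreducible.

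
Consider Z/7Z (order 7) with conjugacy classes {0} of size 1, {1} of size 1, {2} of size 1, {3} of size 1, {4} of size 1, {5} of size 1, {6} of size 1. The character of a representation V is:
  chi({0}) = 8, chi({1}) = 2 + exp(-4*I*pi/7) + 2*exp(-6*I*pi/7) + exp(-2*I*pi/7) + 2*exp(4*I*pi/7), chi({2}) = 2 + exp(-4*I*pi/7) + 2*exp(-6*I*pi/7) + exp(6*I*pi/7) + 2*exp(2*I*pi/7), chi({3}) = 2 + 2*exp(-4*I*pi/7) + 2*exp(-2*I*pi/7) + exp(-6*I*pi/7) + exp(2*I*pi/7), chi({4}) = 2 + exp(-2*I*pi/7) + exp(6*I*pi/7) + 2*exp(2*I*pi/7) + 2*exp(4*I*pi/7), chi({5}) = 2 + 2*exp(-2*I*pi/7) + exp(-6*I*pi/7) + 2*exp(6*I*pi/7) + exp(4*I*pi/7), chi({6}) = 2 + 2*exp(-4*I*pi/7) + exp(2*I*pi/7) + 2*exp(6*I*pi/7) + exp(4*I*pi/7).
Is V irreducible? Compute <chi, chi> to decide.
Not irreducible (reducible): <chi, chi> = 14 > 1.

Proof sketch: <chi, chi> = (1/|G|) sum_C |C| * |chi(C)|^2 = (1/7)[1*|8|^2 + 1*|2 + exp(-4*I*pi/7) + 2*exp(-6*I*pi/7) + exp(-2*I*pi/7) + 2*exp(4*I*pi/7)|^2 + 1*|2 + exp(-4*I*pi/7) + 2*exp(-6*I*pi/7) + exp(6*I*pi/7) + 2*exp(2*I*pi/7)|^2 + 1*|2 + 2*exp(-4*I*pi/7) + 2*exp(-2*I*pi/7) + exp(-6*I*pi/7) + exp(2*I*pi/7)|^2 + 1*|2 + exp(-2*I*pi/7) + exp(6*I*pi/7) + 2*exp(2*I*pi/7) + 2*exp(4*I*pi/7)|^2 + 1*|2 + 2*exp(-2*I*pi/7) + exp(-6*I*pi/7) + 2*exp(6*I*pi/7) + exp(4*I*pi/7)|^2 + 1*|2 + 2*exp(-4*I*pi/7) + exp(2*I*pi/7) + 2*exp(6*I*pi/7) + exp(4*I*pi/7)|^2]
  = (1/7)[(64) + (14 + 12*exp(-4*I*pi/7) + 5*exp(-2*I*pi/7) + 8*exp(-6*I*pi/7) + 8*exp(6*I*pi/7) + 5*exp(2*I*pi/7) + 12*exp(4*I*pi/7)) + (14 + 8*exp(-2*I*pi/7) + 12*exp(-6*I*pi/7) + 5*exp(-4*I*pi/7) + 5*exp(4*I*pi/7) + 12*exp(6*I*pi/7) + 8*exp(2*I*pi/7)) + (14 + 12*exp(-2*I*pi/7) + 8*exp(-4*I*pi/7) + 5*exp(-6*I*pi/7) + 5*exp(6*I*pi/7) + 8*exp(4*I*pi/7) + 12*exp(2*I*pi/7)) + (14 + 12*exp(-2*I*pi/7) + 8*exp(-4*I*pi/7) + 5*exp(-6*I*pi/7) + 5*exp(6*I*pi/7) + 8*exp(4*I*pi/7) + 12*exp(2*I*pi/7)) + (14 + 8*exp(-2*I*pi/7) + 12*exp(-6*I*pi/7) + 5*exp(-4*I*pi/7) + 5*exp(4*I*pi/7) + 12*exp(6*I*pi/7) + 8*exp(2*I*pi/7)) + (14 + 12*exp(-4*I*pi/7) + 5*exp(-2*I*pi/7) + 8*exp(-6*I*pi/7) + 8*exp(6*I*pi/7) + 5*exp(2*I*pi/7) + 12*exp(4*I*pi/7))] = 98/7 = 14.
(Exp terms are combined using exp(i*s)*conj(exp(i*t)) = exp(i*(s-t)), and sums of them are collapsed using the identity that for every m > 1 the m distinct m-th roots of unity sum to 0, e.g. 1 + exp(2*I*pi/3) + exp(-2*I*pi/3) = 0.)
A character is irreducible iff <chi, chi> = 1, so this representation is reducible.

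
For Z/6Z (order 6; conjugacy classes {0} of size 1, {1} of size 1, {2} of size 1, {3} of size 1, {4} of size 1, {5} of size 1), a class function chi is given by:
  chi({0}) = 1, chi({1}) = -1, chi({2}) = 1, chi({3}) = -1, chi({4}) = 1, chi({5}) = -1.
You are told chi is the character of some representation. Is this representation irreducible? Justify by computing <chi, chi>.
Irreducible: <chi, chi> = 1.

Why: <chi, chi> = (1/|G|) sum_C |C| * |chi(C)|^2 = (1/6)[1*|1|^2 + 1*|-1|^2 + 1*|1|^2 + 1*|-1|^2 + 1*|1|^2 + 1*|-1|^2]
  = (1/6)[(1) + (1) + (1) + (1) + (1) + (1)] = 6/6 = 1.
(Exp terms are combined using exp(i*s)*conj(exp(i*t)) = exp(i*(s-t)), and sums of them are collapsed using the identity that for every m > 1 the m distinct m-th roots of unity sum to 0, e.g. 1 + exp(2*I*pi/3) + exp(-2*I*pi/3) = 0.)
A character is irreducible iff <chi, chi> = 1, so this representation is irreducible.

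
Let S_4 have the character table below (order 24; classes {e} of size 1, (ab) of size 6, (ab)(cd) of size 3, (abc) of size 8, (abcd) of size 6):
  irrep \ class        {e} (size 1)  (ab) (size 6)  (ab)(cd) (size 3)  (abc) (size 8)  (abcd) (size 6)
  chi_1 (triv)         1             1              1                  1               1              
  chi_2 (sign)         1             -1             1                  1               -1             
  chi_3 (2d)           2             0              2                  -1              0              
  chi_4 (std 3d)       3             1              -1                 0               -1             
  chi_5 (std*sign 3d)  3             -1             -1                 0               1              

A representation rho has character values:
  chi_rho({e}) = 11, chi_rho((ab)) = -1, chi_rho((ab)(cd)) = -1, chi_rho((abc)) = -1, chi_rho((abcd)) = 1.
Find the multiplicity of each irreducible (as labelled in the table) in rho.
Multiplicities: chi_1: 0, chi_2: 0, chi_3: 1, chi_4: 1, chi_5: 2.

Proof sketch: Use <chi_rho, chi> = (1/|G|) sum_C |C| * chi_rho(C) * conj(chi(C)) with |G| = 24 for each irreducible chi in the table:
  <chi_rho, chi_1> = (1/24)[1*(11)*conj(1) + 6*(-1)*conj(1) + 3*(-1)*conj(1) + 8*(-1)*conj(1) + 6*(1)*conj(1)]
      = (1/24)[(11) + (-6) + (-3) + (-8) + (6)] = 0/24 = 0
  <chi_rho, chi_2> = (1/24)[1*(11)*conj(1) + 6*(-1)*conj(-1) + 3*(-1)*conj(1) + 8*(-1)*conj(1) + 6*(1)*conj(-1)]
      = (1/24)[(11) + (6) + (-3) + (-8) + (-6)] = 0/24 = 0
  <chi_rho, chi_3> = (1/24)[1*(11)*conj(2) + 6*(-1)*conj(0) + 3*(-1)*conj(2) + 8*(-1)*conj(-1) + 6*(1)*conj(0)]
      = (1/24)[(22) + (0) + (-6) + (8) + (0)] = 24/24 = 1
  <chi_rho, chi_4> = (1/24)[1*(11)*conj(3) + 6*(-1)*conj(1) + 3*(-1)*conj(-1) + 8*(-1)*conj(0) + 6*(1)*conj(-1)]
      = (1/24)[(33) + (-6) + (3) + (0) + (-6)] = 24/24 = 1
  <chi_rho, chi_5> = (1/24)[1*(11)*conj(3) + 6*(-1)*conj(-1) + 3*(-1)*conj(-1) + 8*(-1)*conj(0) + 6*(1)*conj(1)]
      = (1/24)[(33) + (6) + (3) + (0) + (6)] = 48/24 = 2
Dimension check: dim(rho) = sum (mult * dim) = 0*1 + 0*1 + 1*2 + 1*3 + 2*3 = 11 = chi_rho(e) = 11.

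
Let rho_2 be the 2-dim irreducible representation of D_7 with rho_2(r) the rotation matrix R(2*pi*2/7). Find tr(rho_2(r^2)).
chi_{rho_2}(r^2) = 2*cos(2*pi*2*2/7) = -2*cos(pi/7)

Derivation: rho_2(r^2) is rotation by angle 2*pi*2*2/7, whose trace is 2*cos(2*pi*2*2/7) = -2*cos(pi/7).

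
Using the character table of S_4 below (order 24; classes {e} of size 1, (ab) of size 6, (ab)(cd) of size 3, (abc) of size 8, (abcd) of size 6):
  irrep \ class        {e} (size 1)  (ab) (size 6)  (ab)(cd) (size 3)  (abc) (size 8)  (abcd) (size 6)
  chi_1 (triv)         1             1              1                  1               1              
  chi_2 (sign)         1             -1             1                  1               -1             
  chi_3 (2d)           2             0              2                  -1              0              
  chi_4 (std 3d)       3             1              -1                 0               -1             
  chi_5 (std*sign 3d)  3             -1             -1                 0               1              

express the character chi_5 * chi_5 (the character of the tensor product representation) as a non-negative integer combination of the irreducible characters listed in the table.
chi_5 tensor chi_5 = chi_1 + chi_3 + chi_4 + chi_5 (all other irreducibles have multiplicity 0).

Working: The character of a tensor product is the pointwise product (chi_5 * chi_5)(C) = chi_5(C) * chi_5(C):
  {e}: (3)*(3), (ab): (-1)*(-1), (ab)(cd): (-1)*(-1), (abc): (0)*(0), (abcd): (1)*(1)
so (chi_5 * chi_5) takes values
  {e} -> 9, (ab) -> 1, (ab)(cd) -> 1, (abc) -> 0, (abcd) -> 1.
Now take the inner product of this character with each irreducible chi from the table, <chi_5*chi_5, chi> = (1/24) sum_C |C| (chi_5*chi_5)(C) conj(chi(C)):
  <chi_5*chi_5, chi_1> = (1/24)[1*(9)*conj(1) + 6*(1)*conj(1) + 3*(1)*conj(1) + 8*(0)*conj(1) + 6*(1)*conj(1)]
      = (1/24)[(9) + (6) + (3) + (0) + (6)] = 24/24 = 1
  <chi_5*chi_5, chi_2> = (1/24)[1*(9)*conj(1) + 6*(1)*conj(-1) + 3*(1)*conj(1) + 8*(0)*conj(1) + 6*(1)*conj(-1)]
      = (1/24)[(9) + (-6) + (3) + (0) + (-6)] = 0/24 = 0
  <chi_5*chi_5, chi_3> = (1/24)[1*(9)*conj(2) + 6*(1)*conj(0) + 3*(1)*conj(2) + 8*(0)*conj(-1) + 6*(1)*conj(0)]
      = (1/24)[(18) + (0) + (6) + (0) + (0)] = 24/24 = 1
  <chi_5*chi_5, chi_4> = (1/24)[1*(9)*conj(3) + 6*(1)*conj(1) + 3*(1)*conj(-1) + 8*(0)*conj(0) + 6*(1)*conj(-1)]
      = (1/24)[(27) + (6) + (-3) + (0) + (-6)] = 24/24 = 1
  <chi_5*chi_5, chi_5> = (1/24)[1*(9)*conj(3) + 6*(1)*conj(-1) + 3*(1)*conj(-1) + 8*(0)*conj(0) + 6*(1)*conj(1)]
      = (1/24)[(27) + (-6) + (-3) + (0) + (6)] = 24/24 = 1
Hence the multiplicities are chi_1: 1, chi_3: 1, chi_4: 1, chi_5: 1. Dimension check: dim(chi_5)*dim(chi_5) = 3*3 = 9 and sum (mult * dim) = 1*1 + 1*2 + 1*3 + 1*3 = 9.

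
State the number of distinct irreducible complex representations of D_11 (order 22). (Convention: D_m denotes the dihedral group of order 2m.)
7

Details: The number of irreducible complex representations of a finite group equals its number of conjugacy classes. D_11 has 7 conjugacy classes ((n+3)/2 for n odd), so D_11 (order 22) has exactly 7 irreducible complex representations.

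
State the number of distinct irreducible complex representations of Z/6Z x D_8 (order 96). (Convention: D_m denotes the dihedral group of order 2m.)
42

Why: The number of irreducible complex representations of a finite group equals its number of conjugacy classes. For a direct product, #classes(G x H) = #classes(G) * #classes(H). Z/6Z has 6 classes (abelian), D_8 has 7 classes, so 6 * 7 = 42, so Z/6Z x D_8 (order 96) has exactly 42 irreducible complex representations.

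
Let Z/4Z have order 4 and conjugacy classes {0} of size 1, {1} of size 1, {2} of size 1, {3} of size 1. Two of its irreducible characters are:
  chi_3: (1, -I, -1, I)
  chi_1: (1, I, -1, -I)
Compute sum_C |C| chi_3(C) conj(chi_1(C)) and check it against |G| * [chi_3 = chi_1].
Sum = 0; so <chi_3, chi_1> = 0 (distinct irreducibles are orthogonal).

Details: Compute term by term over conjugacy classes (|C| * chi_3(C) * conj(chi_1(C))):
  1*(1)*conj(1) + 1*(-I)*conj(I) + 1*(-1)*conj(-1) + 1*(I)*conj(-I)
  = (1) + (-1) + (1) + (-1)
  = 0.
(Exp terms are combined using exp(i*s)*conj(exp(i*t)) = exp(i*(s-t)), and sums of them are collapsed using the identity that for every m > 1 the m distinct m-th roots of unity sum to 0, e.g. 1 + exp(2*I*pi/3) + exp(-2*I*pi/3) = 0.)
Dividing by |G| = 4 gives 0/4 = 0, matching the row-orthogonality relation <chi_3, chi_1> = [chi_3 = chi_1].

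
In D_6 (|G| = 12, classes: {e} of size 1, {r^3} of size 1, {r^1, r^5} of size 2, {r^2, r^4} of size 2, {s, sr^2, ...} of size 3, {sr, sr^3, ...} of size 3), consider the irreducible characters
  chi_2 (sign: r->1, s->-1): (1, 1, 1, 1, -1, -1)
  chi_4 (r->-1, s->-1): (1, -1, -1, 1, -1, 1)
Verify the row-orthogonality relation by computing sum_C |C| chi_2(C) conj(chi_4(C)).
Sum = 0; so <chi_2, chi_4> = 0 (distinct irreducibles are orthogonal).

Proof sketch: Compute term by term over conjugacy classes (|C| * chi_2(C) * conj(chi_4(C))):
  1*(1)*conj(1) + 1*(1)*conj(-1) + 2*(1)*conj(-1) + 2*(1)*conj(1) + 3*(-1)*conj(-1) + 3*(-1)*conj(1)
  = (1) + (-1) + (-2) + (2) + (3) + (-3)
  = 0.
Dividing by |G| = 12 gives 0/12 = 0, matching the row-orthogonality relation <chi_2, chi_4> = [chi_2 = chi_4].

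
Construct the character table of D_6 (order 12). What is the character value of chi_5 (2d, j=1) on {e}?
Conjugacy classes: {e} of size 1, {r^3} of size 1, {r^1, r^5} of size 2, {r^2, r^4} of size 2, {s, sr^2, ...} of size 3, {sr, sr^3, ...} of size 3.
Character table:
  irrep \ class              {e} (size 1)  {r^3} (size 1)  {r^1, r^5} (size 2)  {r^2, r^4} (size 2)  {s, sr^2, ...} (size 3)  {sr, sr^3, ...} (size 3)
  chi_1 (triv)               1             1               1                    1                    1                        1                       
  chi_2 (sign: r->1, s->-1)  1             1               1                    1                    -1                       -1                      
  chi_3 (r->-1, s->1)        1             -1              -1                   1                    1                        -1                      
  chi_4 (r->-1, s->-1)       1             -1              -1                   1                    -1                       1                       
  chi_5 (2d, j=1)            2             -2              1                    -1                   0                        0                       
  chi_6 (2d, j=2)            2             2               -1                   -1                   0                        0                       

Spot check: chi_5 (2d, j=1) on {e} = 2.

Justification: D_6 has order 2*6 = 12 with 6 conjugacy classes, hence 6 irreducibles. Sum of squared dims 1 + 1 + 1 + 1 + 4 + 4 = 12 = |G|. Linear characters come from the abelianisation; the 2-dimensional irreps have character r^k -> 2*cos(2*pi*j*k/6), reflections -> 0.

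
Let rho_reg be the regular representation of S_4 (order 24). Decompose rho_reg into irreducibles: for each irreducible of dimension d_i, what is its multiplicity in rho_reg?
Each irreducible V_i of dimension d_i appears with multiplicity d_i, i.e. rho_reg = (direct sum over all irreducibles V_i) d_i V_i. The irreducible dimensions for S_4 are 1, 1, 2, 3, 3: 2 irreducibles of dimension 1, each with multiplicity 1; 1 irreducible of dimension 2, with multiplicity 2; 2 irreducibles of dimension 3, each with multiplicity 3. Total dimension 2*1*1 + 1*2*2 + 2*3*3 = 24 = |G|.

Derivation: General theorem: in the regular representation of a finite group G, each irreducible appears with multiplicity equal to its dimension. Check: dim(rho_reg) = sum d_i^2 = 1 + 1 + 4 + 9 + 9 = 24 = |G|.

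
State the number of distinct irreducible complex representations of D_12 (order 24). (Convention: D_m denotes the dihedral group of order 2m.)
9

Working: The number of irreducible complex representations of a finite group equals its number of conjugacy classes. D_12 has 9 conjugacy classes (n/2 + 3 for n even), so D_12 (order 24) has exactly 9 irreducible complex representations.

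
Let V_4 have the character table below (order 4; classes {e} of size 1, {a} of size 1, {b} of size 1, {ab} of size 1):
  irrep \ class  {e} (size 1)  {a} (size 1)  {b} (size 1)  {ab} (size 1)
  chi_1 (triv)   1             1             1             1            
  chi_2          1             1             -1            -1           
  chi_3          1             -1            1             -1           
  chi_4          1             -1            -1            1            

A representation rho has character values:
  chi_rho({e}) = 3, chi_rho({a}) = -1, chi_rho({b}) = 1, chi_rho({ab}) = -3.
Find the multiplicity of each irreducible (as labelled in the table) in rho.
Multiplicities: chi_1: 0, chi_2: 1, chi_3: 2, chi_4: 0.

Proof sketch: Use <chi_rho, chi> = (1/|G|) sum_C |C| * chi_rho(C) * conj(chi(C)) with |G| = 4 for each irreducible chi in the table:
  <chi_rho, chi_1> = (1/4)[1*(3)*conj(1) + 1*(-1)*conj(1) + 1*(1)*conj(1) + 1*(-3)*conj(1)]
      = (1/4)[(3) + (-1) + (1) + (-3)] = 0/4 = 0
  <chi_rho, chi_2> = (1/4)[1*(3)*conj(1) + 1*(-1)*conj(1) + 1*(1)*conj(-1) + 1*(-3)*conj(-1)]
      = (1/4)[(3) + (-1) + (-1) + (3)] = 4/4 = 1
  <chi_rho, chi_3> = (1/4)[1*(3)*conj(1) + 1*(-1)*conj(-1) + 1*(1)*conj(1) + 1*(-3)*conj(-1)]
      = (1/4)[(3) + (1) + (1) + (3)] = 8/4 = 2
  <chi_rho, chi_4> = (1/4)[1*(3)*conj(1) + 1*(-1)*conj(-1) + 1*(1)*conj(-1) + 1*(-3)*conj(1)]
      = (1/4)[(3) + (1) + (-1) + (-3)] = 0/4 = 0
Dimension check: dim(rho) = sum (mult * dim) = 0*1 + 1*1 + 2*1 + 0*1 = 3 = chi_rho(e) = 3.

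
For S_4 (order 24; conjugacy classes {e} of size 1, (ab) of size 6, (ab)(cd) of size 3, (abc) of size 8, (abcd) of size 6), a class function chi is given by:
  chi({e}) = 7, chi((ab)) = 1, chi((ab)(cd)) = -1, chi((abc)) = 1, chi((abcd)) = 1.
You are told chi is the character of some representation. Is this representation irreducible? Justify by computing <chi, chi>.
Not irreducible (reducible): <chi, chi> = 3 > 1.

Argument: <chi, chi> = (1/|G|) sum_C |C| * |chi(C)|^2 = (1/24)[1*|7|^2 + 6*|1|^2 + 3*|-1|^2 + 8*|1|^2 + 6*|1|^2]
  = (1/24)[(49) + (6) + (3) + (8) + (6)] = 72/24 = 3.
A character is irreducible iff <chi, chi> = 1, so this representation is reducible.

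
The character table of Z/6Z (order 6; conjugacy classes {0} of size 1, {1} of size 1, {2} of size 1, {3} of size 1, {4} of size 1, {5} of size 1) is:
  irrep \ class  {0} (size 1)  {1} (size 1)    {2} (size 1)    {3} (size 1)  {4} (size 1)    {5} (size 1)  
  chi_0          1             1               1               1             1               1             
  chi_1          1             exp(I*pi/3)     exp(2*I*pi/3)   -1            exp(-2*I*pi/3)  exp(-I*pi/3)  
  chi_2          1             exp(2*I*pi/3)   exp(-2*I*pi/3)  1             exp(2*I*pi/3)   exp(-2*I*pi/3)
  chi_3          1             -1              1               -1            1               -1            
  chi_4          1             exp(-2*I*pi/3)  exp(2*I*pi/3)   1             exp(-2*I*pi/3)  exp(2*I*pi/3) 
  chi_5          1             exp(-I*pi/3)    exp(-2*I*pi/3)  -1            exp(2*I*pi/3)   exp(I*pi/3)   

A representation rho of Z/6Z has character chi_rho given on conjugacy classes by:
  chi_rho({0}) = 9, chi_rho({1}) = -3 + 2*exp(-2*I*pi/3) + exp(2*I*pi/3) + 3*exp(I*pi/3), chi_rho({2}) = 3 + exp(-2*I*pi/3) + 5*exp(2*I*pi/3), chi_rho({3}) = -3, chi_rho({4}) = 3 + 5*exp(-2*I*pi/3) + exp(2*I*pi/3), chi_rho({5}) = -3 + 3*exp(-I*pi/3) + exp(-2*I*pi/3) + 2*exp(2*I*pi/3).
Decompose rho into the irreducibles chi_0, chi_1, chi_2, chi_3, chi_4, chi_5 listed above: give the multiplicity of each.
Multiplicities: chi_0: 0, chi_1: 3, chi_2: 1, chi_3: 3, chi_4: 2, chi_5: 0.

Why: Use <chi_rho, chi> = (1/|G|) sum_C |C| * chi_rho(C) * conj(chi(C)) with |G| = 6 for each irreducible chi in the table:
  <chi_rho, chi_0> = (1/6)[1*(9)*conj(1) + 1*(-3 + 2*exp(-2*I*pi/3) + exp(2*I*pi/3) + 3*exp(I*pi/3))*conj(1) + 1*(3 + exp(-2*I*pi/3) + 5*exp(2*I*pi/3))*conj(1) + 1*(-3)*conj(1) + 1*(3 + 5*exp(-2*I*pi/3) + exp(2*I*pi/3))*conj(1) + 1*(-3 + 3*exp(-I*pi/3) + exp(-2*I*pi/3) + 2*exp(2*I*pi/3))*conj(1)]
      = (1/6)[(9) + (-3 + 2*exp(-2*I*pi/3) + exp(2*I*pi/3) + 3*exp(I*pi/3)) + (3 + exp(-2*I*pi/3) + 5*exp(2*I*pi/3)) + (-3) + (3 + 5*exp(-2*I*pi/3) + exp(2*I*pi/3)) + (-3 + 3*exp(-I*pi/3) + exp(-2*I*pi/3) + 2*exp(2*I*pi/3))] = 0/6 = 0
  <chi_rho, chi_1> = (1/6)[1*(9)*conj(1) + 1*(-3 + 2*exp(-2*I*pi/3) + exp(2*I*pi/3) + 3*exp(I*pi/3))*conj(exp(I*pi/3)) + 1*(3 + exp(-2*I*pi/3) + 5*exp(2*I*pi/3))*conj(exp(2*I*pi/3)) + 1*(-3)*conj(-1) + 1*(3 + 5*exp(-2*I*pi/3) + exp(2*I*pi/3))*conj(exp(-2*I*pi/3)) + 1*(-3 + 3*exp(-I*pi/3) + exp(-2*I*pi/3) + 2*exp(2*I*pi/3))*conj(exp(-I*pi/3))]
      = (1/6)[(9) + (1 + exp(I*pi/3) - 3*exp(-I*pi/3)) + (5 + 3*exp(-2*I*pi/3) + exp(2*I*pi/3)) + (3) + (5 + exp(-2*I*pi/3) + 3*exp(2*I*pi/3)) + (1 - 3*exp(I*pi/3) + exp(-I*pi/3))] = 18/6 = 3
  <chi_rho, chi_2> = (1/6)[1*(9)*conj(1) + 1*(-3 + 2*exp(-2*I*pi/3) + exp(2*I*pi/3) + 3*exp(I*pi/3))*conj(exp(2*I*pi/3)) + 1*(3 + exp(-2*I*pi/3) + 5*exp(2*I*pi/3))*conj(exp(-2*I*pi/3)) + 1*(-3)*conj(1) + 1*(3 + 5*exp(-2*I*pi/3) + exp(2*I*pi/3))*conj(exp(2*I*pi/3)) + 1*(-3 + 3*exp(-I*pi/3) + exp(-2*I*pi/3) + 2*exp(2*I*pi/3))*conj(exp(-2*I*pi/3))]
      = (1/6)[(9) + (1 + 3*exp(-I*pi/3) + 2*exp(2*I*pi/3) - 3*exp(-2*I*pi/3)) + (1 + 5*exp(-2*I*pi/3) + 3*exp(2*I*pi/3)) + (-3) + (1 + 3*exp(-2*I*pi/3) + 5*exp(2*I*pi/3)) + (1 - 3*exp(2*I*pi/3) + 2*exp(-2*I*pi/3) + 3*exp(I*pi/3))] = 6/6 = 1
  <chi_rho, chi_3> = (1/6)[1*(9)*conj(1) + 1*(-3 + 2*exp(-2*I*pi/3) + exp(2*I*pi/3) + 3*exp(I*pi/3))*conj(-1) + 1*(3 + exp(-2*I*pi/3) + 5*exp(2*I*pi/3))*conj(1) + 1*(-3)*conj(-1) + 1*(3 + 5*exp(-2*I*pi/3) + exp(2*I*pi/3))*conj(1) + 1*(-3 + 3*exp(-I*pi/3) + exp(-2*I*pi/3) + 2*exp(2*I*pi/3))*conj(-1)]
      = (1/6)[(9) + (3 - 3*exp(I*pi/3) - exp(2*I*pi/3) - 2*exp(-2*I*pi/3)) + (3 + exp(-2*I*pi/3) + 5*exp(2*I*pi/3)) + (3) + (3 + 5*exp(-2*I*pi/3) + exp(2*I*pi/3)) + (3 - 2*exp(2*I*pi/3) - exp(-2*I*pi/3) - 3*exp(-I*pi/3))] = 18/6 = 3
  <chi_rho, chi_4> = (1/6)[1*(9)*conj(1) + 1*(-3 + 2*exp(-2*I*pi/3) + exp(2*I*pi/3) + 3*exp(I*pi/3))*conj(exp(-2*I*pi/3)) + 1*(3 + exp(-2*I*pi/3) + 5*exp(2*I*pi/3))*conj(exp(2*I*pi/3)) + 1*(-3)*conj(1) + 1*(3 + 5*exp(-2*I*pi/3) + exp(2*I*pi/3))*conj(exp(-2*I*pi/3)) + 1*(-3 + 3*exp(-I*pi/3) + exp(-2*I*pi/3) + 2*exp(2*I*pi/3))*conj(exp(2*I*pi/3))]
      = (1/6)[(9) + (-1 - 3*exp(2*I*pi/3) + exp(-2*I*pi/3)) + (5 + 3*exp(-2*I*pi/3) + exp(2*I*pi/3)) + (-3) + (5 + exp(-2*I*pi/3) + 3*exp(2*I*pi/3)) + (-1 + exp(2*I*pi/3) - 3*exp(-2*I*pi/3))] = 12/6 = 2
  <chi_rho, chi_5> = (1/6)[1*(9)*conj(1) + 1*(-3 + 2*exp(-2*I*pi/3) + exp(2*I*pi/3) + 3*exp(I*pi/3))*conj(exp(-I*pi/3)) + 1*(3 + exp(-2*I*pi/3) + 5*exp(2*I*pi/3))*conj(exp(-2*I*pi/3)) + 1*(-3)*conj(-1) + 1*(3 + 5*exp(-2*I*pi/3) + exp(2*I*pi/3))*conj(exp(2*I*pi/3)) + 1*(-3 + 3*exp(-I*pi/3) + exp(-2*I*pi/3) + 2*exp(2*I*pi/3))*conj(exp(I*pi/3))]
      = (1/6)[(9) + (-1 - 3*exp(I*pi/3) + 2*exp(-I*pi/3) + 3*exp(2*I*pi/3)) + (1 + 5*exp(-2*I*pi/3) + 3*exp(2*I*pi/3)) + (3) + (1 + 3*exp(-2*I*pi/3) + 5*exp(2*I*pi/3)) + (-1 + 3*exp(-2*I*pi/3) + 2*exp(I*pi/3) - 3*exp(-I*pi/3))] = 0/6 = 0
(Exp terms are combined using exp(i*s)*conj(exp(i*t)) = exp(i*(s-t)), and sums of them are collapsed using the identity that for every m > 1 the m distinct m-th roots of unity sum to 0, e.g. 1 + exp(2*I*pi/3) + exp(-2*I*pi/3) = 0.)
Dimension check: dim(rho) = sum (mult * dim) = 0*1 + 3*1 + 1*1 + 3*1 + 2*1 + 0*1 = 9 = chi_rho(e) = 9.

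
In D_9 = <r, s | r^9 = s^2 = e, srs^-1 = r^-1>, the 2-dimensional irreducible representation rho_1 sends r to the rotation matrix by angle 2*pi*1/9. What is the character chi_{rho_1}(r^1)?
chi_{rho_1}(r^1) = 2*cos(2*pi*1*1/9) = 2*cos(2*pi/9)

Why: rho_1(r^1) is rotation by angle 2*pi*1*1/9, whose trace is 2*cos(2*pi*1*1/9) = 2*cos(2*pi/9).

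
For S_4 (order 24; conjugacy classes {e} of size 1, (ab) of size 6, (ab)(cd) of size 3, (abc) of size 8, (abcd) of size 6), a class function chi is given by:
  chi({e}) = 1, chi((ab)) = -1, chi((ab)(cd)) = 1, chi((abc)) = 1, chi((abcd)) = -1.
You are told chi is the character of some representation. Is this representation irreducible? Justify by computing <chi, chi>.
Irreducible: <chi, chi> = 1.

Explanation: <chi, chi> = (1/|G|) sum_C |C| * |chi(C)|^2 = (1/24)[1*|1|^2 + 6*|-1|^2 + 3*|1|^2 + 8*|1|^2 + 6*|-1|^2]
  = (1/24)[(1) + (6) + (3) + (8) + (6)] = 24/24 = 1.
A character is irreducible iff <chi, chi> = 1, so this representation is irreducible.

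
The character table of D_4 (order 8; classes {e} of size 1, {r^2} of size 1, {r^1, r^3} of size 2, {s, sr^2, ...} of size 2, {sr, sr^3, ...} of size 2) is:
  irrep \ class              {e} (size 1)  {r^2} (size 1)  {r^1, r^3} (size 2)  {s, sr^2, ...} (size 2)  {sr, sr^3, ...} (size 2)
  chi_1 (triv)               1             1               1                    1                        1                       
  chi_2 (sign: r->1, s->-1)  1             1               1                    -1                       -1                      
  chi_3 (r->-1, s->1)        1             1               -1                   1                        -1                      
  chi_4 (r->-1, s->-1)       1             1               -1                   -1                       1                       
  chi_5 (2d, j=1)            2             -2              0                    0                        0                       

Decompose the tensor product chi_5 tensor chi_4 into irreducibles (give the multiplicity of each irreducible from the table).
chi_5 tensor chi_4 = chi_5 (all other irreducibles have multiplicity 0).

Solution. The character of a tensor product is the pointwise product (chi_5 * chi_4)(C) = chi_5(C) * chi_4(C):
  {e}: (2)*(1), {r^2}: (-2)*(1), {r^1, r^3}: (0)*(-1), {s, sr^2, ...}: (0)*(-1), {sr, sr^3, ...}: (0)*(1)
so (chi_5 * chi_4) takes values
  {e} -> 2, {r^2} -> -2, {r^1, r^3} -> 0, {s, sr^2, ...} -> 0, {sr, sr^3, ...} -> 0.
Now take the inner product of this character with each irreducible chi from the table, <chi_5*chi_4, chi> = (1/8) sum_C |C| (chi_5*chi_4)(C) conj(chi(C)):
  <chi_5*chi_4, chi_1> = (1/8)[1*(2)*conj(1) + 1*(-2)*conj(1) + 2*(0)*conj(1) + 2*(0)*conj(1) + 2*(0)*conj(1)]
      = (1/8)[(2) + (-2) + (0) + (0) + (0)] = 0/8 = 0
  <chi_5*chi_4, chi_2> = (1/8)[1*(2)*conj(1) + 1*(-2)*conj(1) + 2*(0)*conj(1) + 2*(0)*conj(-1) + 2*(0)*conj(-1)]
      = (1/8)[(2) + (-2) + (0) + (0) + (0)] = 0/8 = 0
  <chi_5*chi_4, chi_3> = (1/8)[1*(2)*conj(1) + 1*(-2)*conj(1) + 2*(0)*conj(-1) + 2*(0)*conj(1) + 2*(0)*conj(-1)]
      = (1/8)[(2) + (-2) + (0) + (0) + (0)] = 0/8 = 0
  <chi_5*chi_4, chi_4> = (1/8)[1*(2)*conj(1) + 1*(-2)*conj(1) + 2*(0)*conj(-1) + 2*(0)*conj(-1) + 2*(0)*conj(1)]
      = (1/8)[(2) + (-2) + (0) + (0) + (0)] = 0/8 = 0
  <chi_5*chi_4, chi_5> = (1/8)[1*(2)*conj(2) + 1*(-2)*conj(-2) + 2*(0)*conj(0) + 2*(0)*conj(0) + 2*(0)*conj(0)]
      = (1/8)[(4) + (4) + (0) + (0) + (0)] = 8/8 = 1
Hence the multiplicities are chi_5: 1. Dimension check: dim(chi_5)*dim(chi_4) = 2*1 = 2 and sum (mult * dim) = 1*2 = 2.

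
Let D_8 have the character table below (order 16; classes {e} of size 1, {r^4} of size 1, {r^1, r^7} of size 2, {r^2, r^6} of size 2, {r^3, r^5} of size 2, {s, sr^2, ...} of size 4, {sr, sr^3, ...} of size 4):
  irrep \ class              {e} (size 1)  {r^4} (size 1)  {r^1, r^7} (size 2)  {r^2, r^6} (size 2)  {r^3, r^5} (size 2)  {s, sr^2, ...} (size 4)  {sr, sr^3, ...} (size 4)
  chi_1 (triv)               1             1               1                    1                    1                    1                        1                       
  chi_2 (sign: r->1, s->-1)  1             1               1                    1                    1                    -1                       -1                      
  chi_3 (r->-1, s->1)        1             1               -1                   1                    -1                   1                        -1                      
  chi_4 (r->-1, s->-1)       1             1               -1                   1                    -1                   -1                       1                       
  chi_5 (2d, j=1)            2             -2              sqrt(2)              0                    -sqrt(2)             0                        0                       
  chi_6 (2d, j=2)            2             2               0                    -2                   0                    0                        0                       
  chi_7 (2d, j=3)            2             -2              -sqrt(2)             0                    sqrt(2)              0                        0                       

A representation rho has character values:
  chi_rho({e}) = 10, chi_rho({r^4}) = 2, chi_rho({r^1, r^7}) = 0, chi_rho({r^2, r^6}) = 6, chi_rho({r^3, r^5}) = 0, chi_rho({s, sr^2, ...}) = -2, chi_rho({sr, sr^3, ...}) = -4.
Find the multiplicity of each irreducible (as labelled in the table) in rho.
Multiplicities: chi_1: 0, chi_2: 3, chi_3: 2, chi_4: 1, chi_5: 1, chi_6: 0, chi_7: 1.

Argument: Use <chi_rho, chi> = (1/|G|) sum_C |C| * chi_rho(C) * conj(chi(C)) with |G| = 16 for each irreducible chi in the table:
  <chi_rho, chi_1> = (1/16)[1*(10)*conj(1) + 1*(2)*conj(1) + 2*(0)*conj(1) + 2*(6)*conj(1) + 2*(0)*conj(1) + 4*(-2)*conj(1) + 4*(-4)*conj(1)]
      = (1/16)[(10) + (2) + (0) + (12) + (0) + (-8) + (-16)] = 0/16 = 0
  <chi_rho, chi_2> = (1/16)[1*(10)*conj(1) + 1*(2)*conj(1) + 2*(0)*conj(1) + 2*(6)*conj(1) + 2*(0)*conj(1) + 4*(-2)*conj(-1) + 4*(-4)*conj(-1)]
      = (1/16)[(10) + (2) + (0) + (12) + (0) + (8) + (16)] = 48/16 = 3
  <chi_rho, chi_3> = (1/16)[1*(10)*conj(1) + 1*(2)*conj(1) + 2*(0)*conj(-1) + 2*(6)*conj(1) + 2*(0)*conj(-1) + 4*(-2)*conj(1) + 4*(-4)*conj(-1)]
      = (1/16)[(10) + (2) + (0) + (12) + (0) + (-8) + (16)] = 32/16 = 2
  <chi_rho, chi_4> = (1/16)[1*(10)*conj(1) + 1*(2)*conj(1) + 2*(0)*conj(-1) + 2*(6)*conj(1) + 2*(0)*conj(-1) + 4*(-2)*conj(-1) + 4*(-4)*conj(1)]
      = (1/16)[(10) + (2) + (0) + (12) + (0) + (8) + (-16)] = 16/16 = 1
  <chi_rho, chi_5> = (1/16)[1*(10)*conj(2) + 1*(2)*conj(-2) + 2*(0)*conj(sqrt(2)) + 2*(6)*conj(0) + 2*(0)*conj(-sqrt(2)) + 4*(-2)*conj(0) + 4*(-4)*conj(0)]
      = (1/16)[(20) + (-4) + (0) + (0) + (0) + (0) + (0)] = 16/16 = 1
  <chi_rho, chi_6> = (1/16)[1*(10)*conj(2) + 1*(2)*conj(2) + 2*(0)*conj(0) + 2*(6)*conj(-2) + 2*(0)*conj(0) + 4*(-2)*conj(0) + 4*(-4)*conj(0)]
      = (1/16)[(20) + (4) + (0) + (-24) + (0) + (0) + (0)] = 0/16 = 0
  <chi_rho, chi_7> = (1/16)[1*(10)*conj(2) + 1*(2)*conj(-2) + 2*(0)*conj(-sqrt(2)) + 2*(6)*conj(0) + 2*(0)*conj(sqrt(2)) + 4*(-2)*conj(0) + 4*(-4)*conj(0)]
      = (1/16)[(20) + (-4) + (0) + (0) + (0) + (0) + (0)] = 16/16 = 1
Dimension check: dim(rho) = sum (mult * dim) = 0*1 + 3*1 + 2*1 + 1*1 + 1*2 + 0*2 + 1*2 = 10 = chi_rho(e) = 10.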